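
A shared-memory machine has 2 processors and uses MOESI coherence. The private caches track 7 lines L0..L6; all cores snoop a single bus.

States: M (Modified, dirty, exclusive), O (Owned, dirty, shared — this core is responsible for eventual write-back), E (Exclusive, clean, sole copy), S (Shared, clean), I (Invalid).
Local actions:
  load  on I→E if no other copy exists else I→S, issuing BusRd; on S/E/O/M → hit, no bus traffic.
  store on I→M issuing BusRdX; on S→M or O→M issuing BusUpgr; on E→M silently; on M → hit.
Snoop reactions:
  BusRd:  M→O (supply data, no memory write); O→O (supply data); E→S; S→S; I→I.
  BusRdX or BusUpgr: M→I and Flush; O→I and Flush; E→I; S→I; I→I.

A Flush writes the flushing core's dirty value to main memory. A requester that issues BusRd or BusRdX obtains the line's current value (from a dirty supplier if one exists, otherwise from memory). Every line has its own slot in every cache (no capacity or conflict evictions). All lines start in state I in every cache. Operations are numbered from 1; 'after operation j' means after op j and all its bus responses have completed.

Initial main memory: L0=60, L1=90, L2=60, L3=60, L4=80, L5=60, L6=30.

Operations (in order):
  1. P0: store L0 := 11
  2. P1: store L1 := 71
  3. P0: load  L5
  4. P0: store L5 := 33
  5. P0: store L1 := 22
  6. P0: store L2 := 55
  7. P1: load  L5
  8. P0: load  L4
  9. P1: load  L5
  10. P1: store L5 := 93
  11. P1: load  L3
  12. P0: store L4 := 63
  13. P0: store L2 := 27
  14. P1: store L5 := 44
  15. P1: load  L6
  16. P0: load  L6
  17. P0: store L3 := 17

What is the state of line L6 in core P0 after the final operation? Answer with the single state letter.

state = S

step 1: P0: store L0 := 11  ⟶  MI  (L0)  txn=BusRdX  M[L0]=60
step 2: P1: store L1 := 71  ⟶  IM  (L1)  txn=BusRdX  M[L1]=90
step 3: P0: load  L5  ⟶  EI  (L5)  txn=BusRd  M[L5]=60
step 4: P0: store L5 := 33  ⟶  MI  (L5)  txn=∅  M[L5]=60
step 5: P0: store L1 := 22  ⟶  MI  (L1)  txn=BusRdX+Flush  M[L1]=71
step 6: P0: store L2 := 55  ⟶  MI  (L2)  txn=BusRdX  M[L2]=60
step 7: P1: load  L5  ⟶  OS  (L5)  txn=BusRd  M[L5]=60
step 8: P0: load  L4  ⟶  EI  (L4)  txn=BusRd  M[L4]=80
step 9: P1: load  L5  ⟶  OS  (L5)  txn=∅  M[L5]=60
step 10: P1: store L5 := 93  ⟶  IM  (L5)  txn=BusUpgr+Flush  M[L5]=33
step 11: P1: load  L3  ⟶  IE  (L3)  txn=BusRd  M[L3]=60
step 12: P0: store L4 := 63  ⟶  MI  (L4)  txn=∅  M[L4]=80
step 13: P0: store L2 := 27  ⟶  MI  (L2)  txn=∅  M[L2]=60
step 14: P1: store L5 := 44  ⟶  IM  (L5)  txn=∅  M[L5]=33
step 15: P1: load  L6  ⟶  IE  (L6)  txn=BusRd  M[L6]=30
step 16: P0: load  L6  ⟶  SS  (L6)  txn=BusRd  M[L6]=30
step 17: P0: store L3 := 17  ⟶  MI  (L3)  txn=BusRdX  M[L3]=60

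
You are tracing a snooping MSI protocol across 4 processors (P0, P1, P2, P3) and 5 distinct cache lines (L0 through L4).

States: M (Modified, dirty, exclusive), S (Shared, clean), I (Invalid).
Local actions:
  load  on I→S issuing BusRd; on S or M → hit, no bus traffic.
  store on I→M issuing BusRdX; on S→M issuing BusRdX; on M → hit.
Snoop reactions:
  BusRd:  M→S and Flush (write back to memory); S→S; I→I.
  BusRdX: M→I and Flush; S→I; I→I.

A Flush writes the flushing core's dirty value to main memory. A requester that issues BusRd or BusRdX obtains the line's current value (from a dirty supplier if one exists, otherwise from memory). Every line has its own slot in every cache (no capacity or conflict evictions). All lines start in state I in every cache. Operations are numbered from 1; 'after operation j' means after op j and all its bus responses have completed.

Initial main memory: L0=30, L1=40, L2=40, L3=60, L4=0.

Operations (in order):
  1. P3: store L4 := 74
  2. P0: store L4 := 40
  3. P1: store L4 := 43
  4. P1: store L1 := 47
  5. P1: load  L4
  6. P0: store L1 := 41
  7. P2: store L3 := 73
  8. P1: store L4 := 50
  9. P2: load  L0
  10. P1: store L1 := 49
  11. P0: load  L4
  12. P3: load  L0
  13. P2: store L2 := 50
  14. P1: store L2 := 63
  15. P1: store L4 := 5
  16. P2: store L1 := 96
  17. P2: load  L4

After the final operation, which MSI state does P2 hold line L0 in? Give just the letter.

  op1 P3: store L4 := 74 → I/I/I/M on L4; bus BusRdX; mem=0
  op2 P0: store L4 := 40 → M/I/I/I on L4; bus BusRdX Flush; mem=74
  op3 P1: store L4 := 43 → I/M/I/I on L4; bus BusRdX Flush; mem=40
  op4 P1: store L1 := 47 → I/M/I/I on L1; bus BusRdX; mem=40
  op5 P1: load  L4 → I/M/I/I on L4; bus (none); mem=40
  op6 P0: store L1 := 41 → M/I/I/I on L1; bus BusRdX Flush; mem=47
  op7 P2: store L3 := 73 → I/I/M/I on L3; bus BusRdX; mem=60
  op8 P1: store L4 := 50 → I/M/I/I on L4; bus (none); mem=40
  op9 P2: load  L0 → I/I/S/I on L0; bus BusRd; mem=30
  op10 P1: store L1 := 49 → I/M/I/I on L1; bus BusRdX Flush; mem=41
  op11 P0: load  L4 → S/S/I/I on L4; bus BusRd Flush; mem=50
  op12 P3: load  L0 → I/I/S/S on L0; bus BusRd; mem=30
  op13 P2: store L2 := 50 → I/I/M/I on L2; bus BusRdX; mem=40
  op14 P1: store L2 := 63 → I/M/I/I on L2; bus BusRdX Flush; mem=50
  op15 P1: store L4 := 5 → I/M/I/I on L4; bus BusRdX; mem=50
  op16 P2: store L1 := 96 → I/I/M/I on L1; bus BusRdX Flush; mem=49
  op17 P2: load  L4 → I/S/S/I on L4; bus BusRd Flush; mem=5

state = S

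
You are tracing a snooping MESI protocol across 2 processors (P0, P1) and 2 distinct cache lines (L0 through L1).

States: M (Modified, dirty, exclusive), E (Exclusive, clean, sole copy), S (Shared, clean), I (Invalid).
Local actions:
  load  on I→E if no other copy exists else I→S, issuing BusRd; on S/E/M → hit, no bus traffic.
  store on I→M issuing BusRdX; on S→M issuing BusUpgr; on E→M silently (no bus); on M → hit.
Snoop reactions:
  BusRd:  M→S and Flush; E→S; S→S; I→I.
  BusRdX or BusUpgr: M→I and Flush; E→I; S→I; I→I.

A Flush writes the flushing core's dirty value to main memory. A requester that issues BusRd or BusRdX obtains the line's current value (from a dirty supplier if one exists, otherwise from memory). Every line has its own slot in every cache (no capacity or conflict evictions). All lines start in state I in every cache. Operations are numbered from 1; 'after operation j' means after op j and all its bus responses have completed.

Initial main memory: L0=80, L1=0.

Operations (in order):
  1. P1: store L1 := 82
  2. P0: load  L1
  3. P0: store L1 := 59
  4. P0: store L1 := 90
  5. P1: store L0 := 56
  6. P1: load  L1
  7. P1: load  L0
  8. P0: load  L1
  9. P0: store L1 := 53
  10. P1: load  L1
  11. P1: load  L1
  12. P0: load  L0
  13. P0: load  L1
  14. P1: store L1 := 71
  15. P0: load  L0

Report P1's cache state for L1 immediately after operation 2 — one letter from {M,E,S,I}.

state = S

  op1 P1: store L1 := 82 → I/M on L1; bus BusRdX; mem=0
  op2 P0: load  L1 → S/S on L1; bus BusRd Flush; mem=82
  op3 P0: store L1 := 59 → M/I on L1; bus BusUpgr; mem=82
  op4 P0: store L1 := 90 → M/I on L1; bus (none); mem=82
  op5 P1: store L0 := 56 → I/M on L0; bus BusRdX; mem=80
  op6 P1: load  L1 → S/S on L1; bus BusRd Flush; mem=90
  op7 P1: load  L0 → I/M on L0; bus (none); mem=80
  op8 P0: load  L1 → S/S on L1; bus (none); mem=90
  op9 P0: store L1 := 53 → M/I on L1; bus BusUpgr; mem=90
  op10 P1: load  L1 → S/S on L1; bus BusRd Flush; mem=53
  op11 P1: load  L1 → S/S on L1; bus (none); mem=53
  op12 P0: load  L0 → S/S on L0; bus BusRd Flush; mem=56
  op13 P0: load  L1 → S/S on L1; bus (none); mem=53
  op14 P1: store L1 := 71 → I/M on L1; bus BusUpgr; mem=53
  op15 P0: load  L0 → S/S on L0; bus (none); mem=56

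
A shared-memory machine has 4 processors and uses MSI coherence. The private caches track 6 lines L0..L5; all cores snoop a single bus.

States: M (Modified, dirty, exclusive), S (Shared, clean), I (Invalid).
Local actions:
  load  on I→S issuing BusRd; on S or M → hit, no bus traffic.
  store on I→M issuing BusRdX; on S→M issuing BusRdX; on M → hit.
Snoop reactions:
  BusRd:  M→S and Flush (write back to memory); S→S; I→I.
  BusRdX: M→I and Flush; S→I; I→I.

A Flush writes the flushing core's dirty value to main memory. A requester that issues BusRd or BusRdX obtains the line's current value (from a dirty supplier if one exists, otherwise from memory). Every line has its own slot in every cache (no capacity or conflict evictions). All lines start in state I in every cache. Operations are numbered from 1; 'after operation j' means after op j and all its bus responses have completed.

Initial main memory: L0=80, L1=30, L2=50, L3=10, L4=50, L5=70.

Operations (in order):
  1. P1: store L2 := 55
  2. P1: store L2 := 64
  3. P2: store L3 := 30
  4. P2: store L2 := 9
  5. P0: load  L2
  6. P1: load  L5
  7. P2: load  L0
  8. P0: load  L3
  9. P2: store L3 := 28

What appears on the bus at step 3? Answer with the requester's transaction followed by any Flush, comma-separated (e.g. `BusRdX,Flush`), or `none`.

bus = BusRdX

  op1 P1: store L2 := 55 → I/M/I/I on L2; bus BusRdX; mem=50
  op2 P1: store L2 := 64 → I/M/I/I on L2; bus (none); mem=50
  op3 P2: store L3 := 30 → I/I/M/I on L3; bus BusRdX; mem=10
  op4 P2: store L2 := 9 → I/I/M/I on L2; bus BusRdX Flush; mem=64
  op5 P0: load  L2 → S/I/S/I on L2; bus BusRd Flush; mem=9
  op6 P1: load  L5 → I/S/I/I on L5; bus BusRd; mem=70
  op7 P2: load  L0 → I/I/S/I on L0; bus BusRd; mem=80
  op8 P0: load  L3 → S/I/S/I on L3; bus BusRd Flush; mem=30
  op9 P2: store L3 := 28 → I/I/M/I on L3; bus BusRdX; mem=30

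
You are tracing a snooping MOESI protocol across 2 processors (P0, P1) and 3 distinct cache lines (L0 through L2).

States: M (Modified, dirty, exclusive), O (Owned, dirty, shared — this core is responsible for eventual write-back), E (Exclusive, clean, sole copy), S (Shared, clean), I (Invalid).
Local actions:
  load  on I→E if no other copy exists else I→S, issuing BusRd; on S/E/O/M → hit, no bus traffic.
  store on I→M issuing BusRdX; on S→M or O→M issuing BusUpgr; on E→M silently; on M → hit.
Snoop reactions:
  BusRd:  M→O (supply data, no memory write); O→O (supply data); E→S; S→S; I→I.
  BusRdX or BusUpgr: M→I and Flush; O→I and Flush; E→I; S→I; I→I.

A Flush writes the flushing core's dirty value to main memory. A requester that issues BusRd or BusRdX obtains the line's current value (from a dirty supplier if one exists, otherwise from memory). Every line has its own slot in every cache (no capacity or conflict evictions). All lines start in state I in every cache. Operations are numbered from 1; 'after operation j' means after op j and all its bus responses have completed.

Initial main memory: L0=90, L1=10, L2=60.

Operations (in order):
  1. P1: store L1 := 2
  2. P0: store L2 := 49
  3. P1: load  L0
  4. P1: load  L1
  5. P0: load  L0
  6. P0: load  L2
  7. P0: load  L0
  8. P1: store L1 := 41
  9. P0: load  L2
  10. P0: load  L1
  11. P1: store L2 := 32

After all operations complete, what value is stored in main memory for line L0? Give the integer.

memory[L0] = 90

[1] P1: store L1 := 2 | P0:I, P1:M(2) | bus: BusRdX
[2] P0: store L2 := 49 | P0:M(49), P1:I | bus: BusRdX
[3] P1: load  L0 | P0:I, P1:E(90) | bus: BusRd
[4] P1: load  L1 | P0:I, P1:M(2) | bus: none
[5] P0: load  L0 | P0:S(90), P1:S(90) | bus: BusRd
[6] P0: load  L2 | P0:M(49), P1:I | bus: none
[7] P0: load  L0 | P0:S(90), P1:S(90) | bus: none
[8] P1: store L1 := 41 | P0:I, P1:M(41) | bus: none
[9] P0: load  L2 | P0:M(49), P1:I | bus: none
[10] P0: load  L1 | P0:S(41), P1:O(41) | bus: BusRd
[11] P1: store L2 := 32 | P0:I, P1:M(32) | bus: BusRdX,Flush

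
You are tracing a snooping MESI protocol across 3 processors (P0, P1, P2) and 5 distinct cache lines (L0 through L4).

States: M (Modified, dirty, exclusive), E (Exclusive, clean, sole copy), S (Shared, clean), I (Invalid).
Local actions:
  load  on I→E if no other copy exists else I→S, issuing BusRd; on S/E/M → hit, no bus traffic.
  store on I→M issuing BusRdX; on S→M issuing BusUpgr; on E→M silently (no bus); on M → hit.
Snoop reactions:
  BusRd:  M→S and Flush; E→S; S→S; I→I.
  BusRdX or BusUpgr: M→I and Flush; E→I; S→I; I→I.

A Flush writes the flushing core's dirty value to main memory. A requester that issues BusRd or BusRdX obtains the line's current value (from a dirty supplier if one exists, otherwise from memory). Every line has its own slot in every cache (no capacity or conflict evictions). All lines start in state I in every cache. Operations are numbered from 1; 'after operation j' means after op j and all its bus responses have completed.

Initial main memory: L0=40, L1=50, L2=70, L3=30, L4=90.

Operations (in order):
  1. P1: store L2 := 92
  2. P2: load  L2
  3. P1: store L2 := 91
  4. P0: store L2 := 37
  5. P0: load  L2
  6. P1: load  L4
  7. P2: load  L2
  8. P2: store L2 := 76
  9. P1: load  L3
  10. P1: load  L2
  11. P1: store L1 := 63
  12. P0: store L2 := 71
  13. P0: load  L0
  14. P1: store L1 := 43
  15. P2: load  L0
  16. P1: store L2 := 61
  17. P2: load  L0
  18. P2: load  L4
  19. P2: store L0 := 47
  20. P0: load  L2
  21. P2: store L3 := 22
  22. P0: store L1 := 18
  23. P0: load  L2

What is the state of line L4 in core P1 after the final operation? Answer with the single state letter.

state = S

  op1 P1: store L2 := 92 → I/M/I on L2; bus BusRdX; mem=70
  op2 P2: load  L2 → I/S/S on L2; bus BusRd Flush; mem=92
  op3 P1: store L2 := 91 → I/M/I on L2; bus BusUpgr; mem=92
  op4 P0: store L2 := 37 → M/I/I on L2; bus BusRdX Flush; mem=91
  op5 P0: load  L2 → M/I/I on L2; bus (none); mem=91
  op6 P1: load  L4 → I/E/I on L4; bus BusRd; mem=90
  op7 P2: load  L2 → S/I/S on L2; bus BusRd Flush; mem=37
  op8 P2: store L2 := 76 → I/I/M on L2; bus BusUpgr; mem=37
  op9 P1: load  L3 → I/E/I on L3; bus BusRd; mem=30
  op10 P1: load  L2 → I/S/S on L2; bus BusRd Flush; mem=76
  op11 P1: store L1 := 63 → I/M/I on L1; bus BusRdX; mem=50
  op12 P0: store L2 := 71 → M/I/I on L2; bus BusRdX; mem=76
  op13 P0: load  L0 → E/I/I on L0; bus BusRd; mem=40
  op14 P1: store L1 := 43 → I/M/I on L1; bus (none); mem=50
  op15 P2: load  L0 → S/I/S on L0; bus BusRd; mem=40
  op16 P1: store L2 := 61 → I/M/I on L2; bus BusRdX Flush; mem=71
  op17 P2: load  L0 → S/I/S on L0; bus (none); mem=40
  op18 P2: load  L4 → I/S/S on L4; bus BusRd; mem=90
  op19 P2: store L0 := 47 → I/I/M on L0; bus BusUpgr; mem=40
  op20 P0: load  L2 → S/S/I on L2; bus BusRd Flush; mem=61
  op21 P2: store L3 := 22 → I/I/M on L3; bus BusRdX; mem=30
  op22 P0: store L1 := 18 → M/I/I on L1; bus BusRdX Flush; mem=43
  op23 P0: load  L2 → S/S/I on L2; bus (none); mem=61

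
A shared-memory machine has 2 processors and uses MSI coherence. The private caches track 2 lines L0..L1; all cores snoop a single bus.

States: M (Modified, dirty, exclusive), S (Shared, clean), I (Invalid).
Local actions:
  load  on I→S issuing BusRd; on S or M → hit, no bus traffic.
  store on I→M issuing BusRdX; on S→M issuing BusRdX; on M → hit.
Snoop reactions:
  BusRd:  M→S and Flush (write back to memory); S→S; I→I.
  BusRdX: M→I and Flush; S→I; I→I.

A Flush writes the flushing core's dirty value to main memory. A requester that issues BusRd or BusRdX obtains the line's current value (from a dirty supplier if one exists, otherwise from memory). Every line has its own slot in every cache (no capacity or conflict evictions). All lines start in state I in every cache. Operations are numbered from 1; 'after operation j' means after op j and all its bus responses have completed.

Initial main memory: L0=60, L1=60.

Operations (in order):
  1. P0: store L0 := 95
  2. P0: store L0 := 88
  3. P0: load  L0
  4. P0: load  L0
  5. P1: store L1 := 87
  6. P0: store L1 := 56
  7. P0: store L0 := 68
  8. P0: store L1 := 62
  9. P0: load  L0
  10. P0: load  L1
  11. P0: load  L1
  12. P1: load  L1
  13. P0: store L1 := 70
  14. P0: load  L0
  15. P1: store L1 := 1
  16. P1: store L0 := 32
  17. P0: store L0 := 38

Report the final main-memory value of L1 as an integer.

memory[L1] = 70

  op1 P0: store L0 := 95 → M/I on L0; bus BusRdX; mem=60
  op2 P0: store L0 := 88 → M/I on L0; bus (none); mem=60
  op3 P0: load  L0 → M/I on L0; bus (none); mem=60
  op4 P0: load  L0 → M/I on L0; bus (none); mem=60
  op5 P1: store L1 := 87 → I/M on L1; bus BusRdX; mem=60
  op6 P0: store L1 := 56 → M/I on L1; bus BusRdX Flush; mem=87
  op7 P0: store L0 := 68 → M/I on L0; bus (none); mem=60
  op8 P0: store L1 := 62 → M/I on L1; bus (none); mem=87
  op9 P0: load  L0 → M/I on L0; bus (none); mem=60
  op10 P0: load  L1 → M/I on L1; bus (none); mem=87
  op11 P0: load  L1 → M/I on L1; bus (none); mem=87
  op12 P1: load  L1 → S/S on L1; bus BusRd Flush; mem=62
  op13 P0: store L1 := 70 → M/I on L1; bus BusRdX; mem=62
  op14 P0: load  L0 → M/I on L0; bus (none); mem=60
  op15 P1: store L1 := 1 → I/M on L1; bus BusRdX Flush; mem=70
  op16 P1: store L0 := 32 → I/M on L0; bus BusRdX Flush; mem=68
  op17 P0: store L0 := 38 → M/I on L0; bus BusRdX Flush; mem=32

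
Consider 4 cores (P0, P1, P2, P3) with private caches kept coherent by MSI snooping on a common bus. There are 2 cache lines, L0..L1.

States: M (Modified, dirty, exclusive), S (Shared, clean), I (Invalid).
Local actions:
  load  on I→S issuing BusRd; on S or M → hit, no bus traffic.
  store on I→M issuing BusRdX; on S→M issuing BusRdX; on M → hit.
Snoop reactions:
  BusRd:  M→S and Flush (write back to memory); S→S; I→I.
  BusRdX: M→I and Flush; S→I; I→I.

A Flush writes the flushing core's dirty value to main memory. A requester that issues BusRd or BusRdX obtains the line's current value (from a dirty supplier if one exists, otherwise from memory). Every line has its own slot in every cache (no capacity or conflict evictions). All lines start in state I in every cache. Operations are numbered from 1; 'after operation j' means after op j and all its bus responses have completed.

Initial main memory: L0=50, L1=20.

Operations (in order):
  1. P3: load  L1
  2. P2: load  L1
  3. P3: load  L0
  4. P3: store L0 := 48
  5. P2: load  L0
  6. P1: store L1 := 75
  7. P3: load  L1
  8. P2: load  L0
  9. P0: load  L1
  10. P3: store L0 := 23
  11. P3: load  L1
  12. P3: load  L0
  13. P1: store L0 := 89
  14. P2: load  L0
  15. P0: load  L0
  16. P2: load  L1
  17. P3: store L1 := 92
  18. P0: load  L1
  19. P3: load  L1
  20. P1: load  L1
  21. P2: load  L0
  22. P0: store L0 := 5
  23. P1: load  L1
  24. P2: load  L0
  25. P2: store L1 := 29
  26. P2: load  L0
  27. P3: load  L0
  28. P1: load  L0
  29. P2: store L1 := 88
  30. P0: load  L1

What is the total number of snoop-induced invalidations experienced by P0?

  op1 P3: load  L1 → I/I/I/S on L1; bus BusRd; mem=20
  op2 P2: load  L1 → I/I/S/S on L1; bus BusRd; mem=20
  op3 P3: load  L0 → I/I/I/S on L0; bus BusRd; mem=50
  op4 P3: store L0 := 48 → I/I/I/M on L0; bus BusRdX; mem=50
  op5 P2: load  L0 → I/I/S/S on L0; bus BusRd Flush; mem=48
  op6 P1: store L1 := 75 → I/M/I/I on L1; bus BusRdX; mem=20
  op7 P3: load  L1 → I/S/I/S on L1; bus BusRd Flush; mem=75
  op8 P2: load  L0 → I/I/S/S on L0; bus (none); mem=48
  op9 P0: load  L1 → S/S/I/S on L1; bus BusRd; mem=75
  op10 P3: store L0 := 23 → I/I/I/M on L0; bus BusRdX; mem=48
  op11 P3: load  L1 → S/S/I/S on L1; bus (none); mem=75
  op12 P3: load  L0 → I/I/I/M on L0; bus (none); mem=48
  op13 P1: store L0 := 89 → I/M/I/I on L0; bus BusRdX Flush; mem=23
  op14 P2: load  L0 → I/S/S/I on L0; bus BusRd Flush; mem=89
  op15 P0: load  L0 → S/S/S/I on L0; bus BusRd; mem=89
  op16 P2: load  L1 → S/S/S/S on L1; bus BusRd; mem=75
  op17 P3: store L1 := 92 → I/I/I/M on L1; bus BusRdX; mem=75
  op18 P0: load  L1 → S/I/I/S on L1; bus BusRd Flush; mem=92
  op19 P3: load  L1 → S/I/I/S on L1; bus (none); mem=92
  op20 P1: load  L1 → S/S/I/S on L1; bus BusRd; mem=92
  op21 P2: load  L0 → S/S/S/I on L0; bus (none); mem=89
  op22 P0: store L0 := 5 → M/I/I/I on L0; bus BusRdX; mem=89
  op23 P1: load  L1 → S/S/I/S on L1; bus (none); mem=92
  op24 P2: load  L0 → S/I/S/I on L0; bus BusRd Flush; mem=5
  op25 P2: store L1 := 29 → I/I/M/I on L1; bus BusRdX; mem=92
  op26 P2: load  L0 → S/I/S/I on L0; bus (none); mem=5
  op27 P3: load  L0 → S/I/S/S on L0; bus BusRd; mem=5
  op28 P1: load  L0 → S/S/S/S on L0; bus BusRd; mem=5
  op29 P2: store L1 := 88 → I/I/M/I on L1; bus (none); mem=92
  op30 P0: load  L1 → S/I/S/I on L1; bus BusRd Flush; mem=88

invalidations = 2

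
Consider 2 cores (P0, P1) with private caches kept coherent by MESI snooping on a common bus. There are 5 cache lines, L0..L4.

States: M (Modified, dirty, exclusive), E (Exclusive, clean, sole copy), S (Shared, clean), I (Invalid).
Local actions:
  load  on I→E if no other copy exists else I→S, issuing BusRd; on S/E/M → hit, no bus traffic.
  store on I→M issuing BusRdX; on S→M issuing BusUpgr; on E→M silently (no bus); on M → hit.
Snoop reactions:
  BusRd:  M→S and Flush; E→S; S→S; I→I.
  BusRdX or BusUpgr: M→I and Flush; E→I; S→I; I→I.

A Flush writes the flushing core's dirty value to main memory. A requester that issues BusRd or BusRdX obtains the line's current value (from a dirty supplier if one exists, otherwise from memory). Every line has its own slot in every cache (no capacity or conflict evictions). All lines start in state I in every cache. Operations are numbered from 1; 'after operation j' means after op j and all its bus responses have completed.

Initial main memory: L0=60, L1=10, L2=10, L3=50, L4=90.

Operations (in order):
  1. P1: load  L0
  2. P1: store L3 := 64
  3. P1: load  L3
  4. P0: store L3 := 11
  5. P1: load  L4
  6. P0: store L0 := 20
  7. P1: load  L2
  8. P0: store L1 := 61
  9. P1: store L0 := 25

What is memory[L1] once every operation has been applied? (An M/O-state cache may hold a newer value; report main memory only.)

[1] P1: load  L0 | P0:I, P1:E(60) | bus: BusRd
[2] P1: store L3 := 64 | P0:I, P1:M(64) | bus: BusRdX
[3] P1: load  L3 | P0:I, P1:M(64) | bus: none
[4] P0: store L3 := 11 | P0:M(11), P1:I | bus: BusRdX,Flush
[5] P1: load  L4 | P0:I, P1:E(90) | bus: BusRd
[6] P0: store L0 := 20 | P0:M(20), P1:I | bus: BusRdX
[7] P1: load  L2 | P0:I, P1:E(10) | bus: BusRd
[8] P0: store L1 := 61 | P0:M(61), P1:I | bus: BusRdX
[9] P1: store L0 := 25 | P0:I, P1:M(25) | bus: BusRdX,Flush

memory[L1] = 10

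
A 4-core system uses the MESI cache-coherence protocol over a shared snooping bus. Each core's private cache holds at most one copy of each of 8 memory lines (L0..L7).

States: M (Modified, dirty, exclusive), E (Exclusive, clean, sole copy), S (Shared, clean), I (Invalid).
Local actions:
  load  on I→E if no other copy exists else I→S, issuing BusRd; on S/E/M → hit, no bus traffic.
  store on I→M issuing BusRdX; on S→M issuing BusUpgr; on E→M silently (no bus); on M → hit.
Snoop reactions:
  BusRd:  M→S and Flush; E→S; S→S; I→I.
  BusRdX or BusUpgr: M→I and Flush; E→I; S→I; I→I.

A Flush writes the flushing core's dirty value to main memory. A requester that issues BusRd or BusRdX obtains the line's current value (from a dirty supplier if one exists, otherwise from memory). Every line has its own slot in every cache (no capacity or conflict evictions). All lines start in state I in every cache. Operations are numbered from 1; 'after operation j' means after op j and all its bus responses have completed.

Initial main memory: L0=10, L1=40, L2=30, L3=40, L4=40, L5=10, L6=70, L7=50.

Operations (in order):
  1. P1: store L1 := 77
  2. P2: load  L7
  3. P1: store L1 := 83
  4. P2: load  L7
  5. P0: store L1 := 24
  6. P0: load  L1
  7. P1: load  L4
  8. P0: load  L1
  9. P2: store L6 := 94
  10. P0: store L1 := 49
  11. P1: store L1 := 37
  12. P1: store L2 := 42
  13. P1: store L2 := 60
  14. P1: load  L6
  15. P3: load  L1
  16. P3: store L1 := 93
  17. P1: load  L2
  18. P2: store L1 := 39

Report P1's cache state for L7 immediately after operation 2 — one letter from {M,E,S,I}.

state = I

  op1 P1: store L1 := 77 → I/M/I/I on L1; bus BusRdX; mem=40
  op2 P2: load  L7 → I/I/E/I on L7; bus BusRd; mem=50
  op3 P1: store L1 := 83 → I/M/I/I on L1; bus (none); mem=40
  op4 P2: load  L7 → I/I/E/I on L7; bus (none); mem=50
  op5 P0: store L1 := 24 → M/I/I/I on L1; bus BusRdX Flush; mem=83
  op6 P0: load  L1 → M/I/I/I on L1; bus (none); mem=83
  op7 P1: load  L4 → I/E/I/I on L4; bus BusRd; mem=40
  op8 P0: load  L1 → M/I/I/I on L1; bus (none); mem=83
  op9 P2: store L6 := 94 → I/I/M/I on L6; bus BusRdX; mem=70
  op10 P0: store L1 := 49 → M/I/I/I on L1; bus (none); mem=83
  op11 P1: store L1 := 37 → I/M/I/I on L1; bus BusRdX Flush; mem=49
  op12 P1: store L2 := 42 → I/M/I/I on L2; bus BusRdX; mem=30
  op13 P1: store L2 := 60 → I/M/I/I on L2; bus (none); mem=30
  op14 P1: load  L6 → I/S/S/I on L6; bus BusRd Flush; mem=94
  op15 P3: load  L1 → I/S/I/S on L1; bus BusRd Flush; mem=37
  op16 P3: store L1 := 93 → I/I/I/M on L1; bus BusUpgr; mem=37
  op17 P1: load  L2 → I/M/I/I on L2; bus (none); mem=30
  op18 P2: store L1 := 39 → I/I/M/I on L1; bus BusRdX Flush; mem=93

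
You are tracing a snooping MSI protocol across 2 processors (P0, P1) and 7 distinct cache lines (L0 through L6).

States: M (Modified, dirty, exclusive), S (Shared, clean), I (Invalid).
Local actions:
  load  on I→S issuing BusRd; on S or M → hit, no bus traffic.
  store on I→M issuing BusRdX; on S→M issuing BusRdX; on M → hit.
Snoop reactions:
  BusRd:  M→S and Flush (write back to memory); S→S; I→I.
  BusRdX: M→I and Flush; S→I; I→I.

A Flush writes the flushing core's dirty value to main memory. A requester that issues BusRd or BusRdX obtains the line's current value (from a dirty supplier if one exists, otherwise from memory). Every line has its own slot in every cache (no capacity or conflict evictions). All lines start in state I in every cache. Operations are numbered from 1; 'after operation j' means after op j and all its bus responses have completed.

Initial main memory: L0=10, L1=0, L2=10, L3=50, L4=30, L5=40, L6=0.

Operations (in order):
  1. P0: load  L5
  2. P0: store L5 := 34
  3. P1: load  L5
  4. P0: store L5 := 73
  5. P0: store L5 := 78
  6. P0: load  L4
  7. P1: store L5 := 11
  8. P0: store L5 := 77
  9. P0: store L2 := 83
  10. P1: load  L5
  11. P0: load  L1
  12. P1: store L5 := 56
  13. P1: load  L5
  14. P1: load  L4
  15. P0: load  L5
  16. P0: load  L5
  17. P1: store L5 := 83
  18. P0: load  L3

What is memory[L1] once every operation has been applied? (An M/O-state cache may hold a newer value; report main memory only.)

step 1: P0: load  L5  ⟶  SI  (L5)  txn=BusRd  M[L5]=40
step 2: P0: store L5 := 34  ⟶  MI  (L5)  txn=BusRdX  M[L5]=40
step 3: P1: load  L5  ⟶  SS  (L5)  txn=BusRd+Flush  M[L5]=34
step 4: P0: store L5 := 73  ⟶  MI  (L5)  txn=BusRdX  M[L5]=34
step 5: P0: store L5 := 78  ⟶  MI  (L5)  txn=∅  M[L5]=34
step 6: P0: load  L4  ⟶  SI  (L4)  txn=BusRd  M[L4]=30
step 7: P1: store L5 := 11  ⟶  IM  (L5)  txn=BusRdX+Flush  M[L5]=78
step 8: P0: store L5 := 77  ⟶  MI  (L5)  txn=BusRdX+Flush  M[L5]=11
step 9: P0: store L2 := 83  ⟶  MI  (L2)  txn=BusRdX  M[L2]=10
step 10: P1: load  L5  ⟶  SS  (L5)  txn=BusRd+Flush  M[L5]=77
step 11: P0: load  L1  ⟶  SI  (L1)  txn=BusRd  M[L1]=0
step 12: P1: store L5 := 56  ⟶  IM  (L5)  txn=BusRdX  M[L5]=77
step 13: P1: load  L5  ⟶  IM  (L5)  txn=∅  M[L5]=77
step 14: P1: load  L4  ⟶  SS  (L4)  txn=BusRd  M[L4]=30
step 15: P0: load  L5  ⟶  SS  (L5)  txn=BusRd+Flush  M[L5]=56
step 16: P0: load  L5  ⟶  SS  (L5)  txn=∅  M[L5]=56
step 17: P1: store L5 := 83  ⟶  IM  (L5)  txn=BusRdX  M[L5]=56
step 18: P0: load  L3  ⟶  SI  (L3)  txn=BusRd  M[L3]=50

memory[L1] = 0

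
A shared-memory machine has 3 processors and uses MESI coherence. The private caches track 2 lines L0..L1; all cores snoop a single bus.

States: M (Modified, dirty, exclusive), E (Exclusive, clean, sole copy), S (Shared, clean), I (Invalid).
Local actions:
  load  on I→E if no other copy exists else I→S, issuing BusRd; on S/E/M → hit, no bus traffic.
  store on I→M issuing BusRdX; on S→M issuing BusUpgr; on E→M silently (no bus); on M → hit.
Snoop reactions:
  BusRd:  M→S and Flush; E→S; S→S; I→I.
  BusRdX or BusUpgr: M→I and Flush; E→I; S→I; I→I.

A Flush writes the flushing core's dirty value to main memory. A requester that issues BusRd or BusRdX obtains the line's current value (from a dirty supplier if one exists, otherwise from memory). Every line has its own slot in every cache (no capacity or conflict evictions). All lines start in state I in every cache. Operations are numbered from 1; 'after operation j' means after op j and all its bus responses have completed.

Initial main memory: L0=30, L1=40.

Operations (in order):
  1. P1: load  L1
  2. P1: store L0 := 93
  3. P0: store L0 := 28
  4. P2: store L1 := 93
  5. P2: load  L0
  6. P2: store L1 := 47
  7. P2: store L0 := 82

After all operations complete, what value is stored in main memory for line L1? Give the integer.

memory[L1] = 40

  op1 P1: load  L1 → I/E/I on L1; bus BusRd; mem=40
  op2 P1: store L0 := 93 → I/M/I on L0; bus BusRdX; mem=30
  op3 P0: store L0 := 28 → M/I/I on L0; bus BusRdX Flush; mem=93
  op4 P2: store L1 := 93 → I/I/M on L1; bus BusRdX; mem=40
  op5 P2: load  L0 → S/I/S on L0; bus BusRd Flush; mem=28
  op6 P2: store L1 := 47 → I/I/M on L1; bus (none); mem=40
  op7 P2: store L0 := 82 → I/I/M on L0; bus BusUpgr; mem=28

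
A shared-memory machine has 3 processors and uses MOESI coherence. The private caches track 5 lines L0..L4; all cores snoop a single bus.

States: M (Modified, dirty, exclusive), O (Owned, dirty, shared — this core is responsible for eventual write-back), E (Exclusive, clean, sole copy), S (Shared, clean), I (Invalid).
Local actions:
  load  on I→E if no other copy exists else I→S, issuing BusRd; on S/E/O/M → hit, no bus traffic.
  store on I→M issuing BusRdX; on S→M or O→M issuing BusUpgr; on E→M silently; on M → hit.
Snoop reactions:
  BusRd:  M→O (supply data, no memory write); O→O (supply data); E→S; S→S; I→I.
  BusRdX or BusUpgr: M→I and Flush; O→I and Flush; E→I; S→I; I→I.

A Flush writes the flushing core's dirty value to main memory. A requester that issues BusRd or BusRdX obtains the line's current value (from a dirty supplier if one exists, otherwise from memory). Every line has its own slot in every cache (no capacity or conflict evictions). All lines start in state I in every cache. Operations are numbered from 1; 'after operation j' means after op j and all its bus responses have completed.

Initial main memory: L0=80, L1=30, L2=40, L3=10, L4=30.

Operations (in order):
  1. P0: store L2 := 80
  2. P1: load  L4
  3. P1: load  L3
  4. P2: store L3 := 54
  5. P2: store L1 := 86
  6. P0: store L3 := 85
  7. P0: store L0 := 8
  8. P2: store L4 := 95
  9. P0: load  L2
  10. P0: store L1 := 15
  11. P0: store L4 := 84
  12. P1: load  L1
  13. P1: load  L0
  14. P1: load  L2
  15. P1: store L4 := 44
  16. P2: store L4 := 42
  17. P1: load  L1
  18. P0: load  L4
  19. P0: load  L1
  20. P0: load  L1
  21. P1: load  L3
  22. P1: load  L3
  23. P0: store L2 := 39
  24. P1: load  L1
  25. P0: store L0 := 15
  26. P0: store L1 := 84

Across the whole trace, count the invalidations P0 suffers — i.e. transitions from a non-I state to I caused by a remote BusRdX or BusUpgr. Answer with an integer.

invalidations = 1

step 1: P0: store L2 := 80  ⟶  MII  (L2)  txn=BusRdX  M[L2]=40
step 2: P1: load  L4  ⟶  IEI  (L4)  txn=BusRd  M[L4]=30
step 3: P1: load  L3  ⟶  IEI  (L3)  txn=BusRd  M[L3]=10
step 4: P2: store L3 := 54  ⟶  IIM  (L3)  txn=BusRdX  M[L3]=10
step 5: P2: store L1 := 86  ⟶  IIM  (L1)  txn=BusRdX  M[L1]=30
step 6: P0: store L3 := 85  ⟶  MII  (L3)  txn=BusRdX+Flush  M[L3]=54
step 7: P0: store L0 := 8  ⟶  MII  (L0)  txn=BusRdX  M[L0]=80
step 8: P2: store L4 := 95  ⟶  IIM  (L4)  txn=BusRdX  M[L4]=30
step 9: P0: load  L2  ⟶  MII  (L2)  txn=∅  M[L2]=40
step 10: P0: store L1 := 15  ⟶  MII  (L1)  txn=BusRdX+Flush  M[L1]=86
step 11: P0: store L4 := 84  ⟶  MII  (L4)  txn=BusRdX+Flush  M[L4]=95
step 12: P1: load  L1  ⟶  OSI  (L1)  txn=BusRd  M[L1]=86
step 13: P1: load  L0  ⟶  OSI  (L0)  txn=BusRd  M[L0]=80
step 14: P1: load  L2  ⟶  OSI  (L2)  txn=BusRd  M[L2]=40
step 15: P1: store L4 := 44  ⟶  IMI  (L4)  txn=BusRdX+Flush  M[L4]=84
step 16: P2: store L4 := 42  ⟶  IIM  (L4)  txn=BusRdX+Flush  M[L4]=44
step 17: P1: load  L1  ⟶  OSI  (L1)  txn=∅  M[L1]=86
step 18: P0: load  L4  ⟶  SIO  (L4)  txn=BusRd  M[L4]=44
step 19: P0: load  L1  ⟶  OSI  (L1)  txn=∅  M[L1]=86
step 20: P0: load  L1  ⟶  OSI  (L1)  txn=∅  M[L1]=86
step 21: P1: load  L3  ⟶  OSI  (L3)  txn=BusRd  M[L3]=54
step 22: P1: load  L3  ⟶  OSI  (L3)  txn=∅  M[L3]=54
step 23: P0: store L2 := 39  ⟶  MII  (L2)  txn=BusUpgr  M[L2]=40
step 24: P1: load  L1  ⟶  OSI  (L1)  txn=∅  M[L1]=86
step 25: P0: store L0 := 15  ⟶  MII  (L0)  txn=BusUpgr  M[L0]=80
step 26: P0: store L1 := 84  ⟶  MII  (L1)  txn=BusUpgr  M[L1]=86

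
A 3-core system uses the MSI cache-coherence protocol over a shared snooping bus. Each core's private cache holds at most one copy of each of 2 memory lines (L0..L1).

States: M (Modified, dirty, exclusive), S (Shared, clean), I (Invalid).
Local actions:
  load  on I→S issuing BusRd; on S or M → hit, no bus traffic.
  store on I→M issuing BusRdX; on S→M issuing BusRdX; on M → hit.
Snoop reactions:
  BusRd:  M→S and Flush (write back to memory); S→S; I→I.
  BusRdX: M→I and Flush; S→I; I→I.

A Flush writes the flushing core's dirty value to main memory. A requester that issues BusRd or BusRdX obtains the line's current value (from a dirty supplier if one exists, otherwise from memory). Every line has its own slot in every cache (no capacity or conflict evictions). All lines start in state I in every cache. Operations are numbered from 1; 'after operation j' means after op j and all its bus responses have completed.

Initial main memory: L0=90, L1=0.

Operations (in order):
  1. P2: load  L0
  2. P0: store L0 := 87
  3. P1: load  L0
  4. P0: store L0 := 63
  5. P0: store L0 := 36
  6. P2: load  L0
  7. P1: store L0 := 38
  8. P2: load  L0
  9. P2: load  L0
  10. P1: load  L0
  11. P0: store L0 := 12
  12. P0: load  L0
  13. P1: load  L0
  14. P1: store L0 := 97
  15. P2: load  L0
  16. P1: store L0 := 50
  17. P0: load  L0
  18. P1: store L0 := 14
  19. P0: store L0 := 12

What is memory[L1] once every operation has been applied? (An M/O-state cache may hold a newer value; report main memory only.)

1. P2: load  L0  bus=[BusRd]  L0: P0=I P1=I P2=S  mem[L0]=90
2. P0: store L0 := 87  bus=[BusRdX]  L0: P0=M P1=I P2=I  mem[L0]=90
3. P1: load  L0  bus=[BusRd,Flush]  L0: P0=S P1=S P2=I  mem[L0]=87
4. P0: store L0 := 63  bus=[BusRdX]  L0: P0=M P1=I P2=I  mem[L0]=87
5. P0: store L0 := 36  bus=[-]  L0: P0=M P1=I P2=I  mem[L0]=87
6. P2: load  L0  bus=[BusRd,Flush]  L0: P0=S P1=I P2=S  mem[L0]=36
7. P1: store L0 := 38  bus=[BusRdX]  L0: P0=I P1=M P2=I  mem[L0]=36
8. P2: load  L0  bus=[BusRd,Flush]  L0: P0=I P1=S P2=S  mem[L0]=38
9. P2: load  L0  bus=[-]  L0: P0=I P1=S P2=S  mem[L0]=38
10. P1: load  L0  bus=[-]  L0: P0=I P1=S P2=S  mem[L0]=38
11. P0: store L0 := 12  bus=[BusRdX]  L0: P0=M P1=I P2=I  mem[L0]=38
12. P0: load  L0  bus=[-]  L0: P0=M P1=I P2=I  mem[L0]=38
13. P1: load  L0  bus=[BusRd,Flush]  L0: P0=S P1=S P2=I  mem[L0]=12
14. P1: store L0 := 97  bus=[BusRdX]  L0: P0=I P1=M P2=I  mem[L0]=12
15. P2: load  L0  bus=[BusRd,Flush]  L0: P0=I P1=S P2=S  mem[L0]=97
16. P1: store L0 := 50  bus=[BusRdX]  L0: P0=I P1=M P2=I  mem[L0]=97
17. P0: load  L0  bus=[BusRd,Flush]  L0: P0=S P1=S P2=I  mem[L0]=50
18. P1: store L0 := 14  bus=[BusRdX]  L0: P0=I P1=M P2=I  mem[L0]=50
19. P0: store L0 := 12  bus=[BusRdX,Flush]  L0: P0=M P1=I P2=I  mem[L0]=14

memory[L1] = 0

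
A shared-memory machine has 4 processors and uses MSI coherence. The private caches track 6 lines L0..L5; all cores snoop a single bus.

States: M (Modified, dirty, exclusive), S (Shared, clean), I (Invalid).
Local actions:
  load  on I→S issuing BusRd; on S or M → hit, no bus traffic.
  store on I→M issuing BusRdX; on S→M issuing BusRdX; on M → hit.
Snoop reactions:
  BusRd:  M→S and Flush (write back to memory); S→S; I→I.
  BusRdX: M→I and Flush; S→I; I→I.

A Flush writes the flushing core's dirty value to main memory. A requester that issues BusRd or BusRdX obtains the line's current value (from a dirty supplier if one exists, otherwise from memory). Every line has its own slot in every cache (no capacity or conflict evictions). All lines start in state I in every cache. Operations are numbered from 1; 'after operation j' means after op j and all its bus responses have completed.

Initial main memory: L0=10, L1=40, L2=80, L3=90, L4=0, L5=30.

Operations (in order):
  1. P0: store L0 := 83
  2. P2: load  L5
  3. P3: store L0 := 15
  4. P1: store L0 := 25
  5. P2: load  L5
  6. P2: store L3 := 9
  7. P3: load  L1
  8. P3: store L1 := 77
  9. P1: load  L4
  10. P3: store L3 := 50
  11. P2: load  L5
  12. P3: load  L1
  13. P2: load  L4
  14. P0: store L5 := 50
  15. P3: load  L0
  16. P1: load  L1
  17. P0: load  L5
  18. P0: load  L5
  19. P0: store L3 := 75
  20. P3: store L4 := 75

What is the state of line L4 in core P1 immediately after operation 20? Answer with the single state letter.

step 1: P0: store L0 := 83  ⟶  MIII  (L0)  txn=BusRdX  M[L0]=10
step 2: P2: load  L5  ⟶  IISI  (L5)  txn=BusRd  M[L5]=30
step 3: P3: store L0 := 15  ⟶  IIIM  (L0)  txn=BusRdX+Flush  M[L0]=83
step 4: P1: store L0 := 25  ⟶  IMII  (L0)  txn=BusRdX+Flush  M[L0]=15
step 5: P2: load  L5  ⟶  IISI  (L5)  txn=∅  M[L5]=30
step 6: P2: store L3 := 9  ⟶  IIMI  (L3)  txn=BusRdX  M[L3]=90
step 7: P3: load  L1  ⟶  IIIS  (L1)  txn=BusRd  M[L1]=40
step 8: P3: store L1 := 77  ⟶  IIIM  (L1)  txn=BusRdX  M[L1]=40
step 9: P1: load  L4  ⟶  ISII  (L4)  txn=BusRd  M[L4]=0
step 10: P3: store L3 := 50  ⟶  IIIM  (L3)  txn=BusRdX+Flush  M[L3]=9
step 11: P2: load  L5  ⟶  IISI  (L5)  txn=∅  M[L5]=30
step 12: P3: load  L1  ⟶  IIIM  (L1)  txn=∅  M[L1]=40
step 13: P2: load  L4  ⟶  ISSI  (L4)  txn=BusRd  M[L4]=0
step 14: P0: store L5 := 50  ⟶  MIII  (L5)  txn=BusRdX  M[L5]=30
step 15: P3: load  L0  ⟶  ISIS  (L0)  txn=BusRd+Flush  M[L0]=25
step 16: P1: load  L1  ⟶  ISIS  (L1)  txn=BusRd+Flush  M[L1]=77
step 17: P0: load  L5  ⟶  MIII  (L5)  txn=∅  M[L5]=30
step 18: P0: load  L5  ⟶  MIII  (L5)  txn=∅  M[L5]=30
step 19: P0: store L3 := 75  ⟶  MIII  (L3)  txn=BusRdX+Flush  M[L3]=50
step 20: P3: store L4 := 75  ⟶  IIIM  (L4)  txn=BusRdX  M[L4]=0

state = I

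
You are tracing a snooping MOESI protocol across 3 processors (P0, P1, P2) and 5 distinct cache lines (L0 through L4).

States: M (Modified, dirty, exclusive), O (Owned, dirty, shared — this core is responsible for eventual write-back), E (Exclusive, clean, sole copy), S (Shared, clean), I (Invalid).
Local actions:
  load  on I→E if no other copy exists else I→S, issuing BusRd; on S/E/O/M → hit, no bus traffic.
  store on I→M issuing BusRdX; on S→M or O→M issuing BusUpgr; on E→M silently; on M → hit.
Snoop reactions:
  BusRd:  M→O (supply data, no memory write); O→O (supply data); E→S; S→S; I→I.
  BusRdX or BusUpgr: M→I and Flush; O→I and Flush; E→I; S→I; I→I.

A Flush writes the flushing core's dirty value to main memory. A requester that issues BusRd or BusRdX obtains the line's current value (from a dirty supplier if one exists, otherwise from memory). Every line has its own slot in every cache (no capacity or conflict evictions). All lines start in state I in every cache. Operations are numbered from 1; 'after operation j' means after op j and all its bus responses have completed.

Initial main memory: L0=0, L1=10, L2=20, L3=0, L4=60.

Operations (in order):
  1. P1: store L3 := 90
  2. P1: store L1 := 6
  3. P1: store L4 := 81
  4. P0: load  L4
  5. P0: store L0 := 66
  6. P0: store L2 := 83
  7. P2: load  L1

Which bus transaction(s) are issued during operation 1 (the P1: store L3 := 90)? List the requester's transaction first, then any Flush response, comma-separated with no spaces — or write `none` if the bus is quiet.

bus = BusRdX

step 1: P1: store L3 := 90  ⟶  IMI  (L3)  txn=BusRdX  M[L3]=0
step 2: P1: store L1 := 6  ⟶  IMI  (L1)  txn=BusRdX  M[L1]=10
step 3: P1: store L4 := 81  ⟶  IMI  (L4)  txn=BusRdX  M[L4]=60
step 4: P0: load  L4  ⟶  SOI  (L4)  txn=BusRd  M[L4]=60
step 5: P0: store L0 := 66  ⟶  MII  (L0)  txn=BusRdX  M[L0]=0
step 6: P0: store L2 := 83  ⟶  MII  (L2)  txn=BusRdX  M[L2]=20
step 7: P2: load  L1  ⟶  IOS  (L1)  txn=BusRd  M[L1]=10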